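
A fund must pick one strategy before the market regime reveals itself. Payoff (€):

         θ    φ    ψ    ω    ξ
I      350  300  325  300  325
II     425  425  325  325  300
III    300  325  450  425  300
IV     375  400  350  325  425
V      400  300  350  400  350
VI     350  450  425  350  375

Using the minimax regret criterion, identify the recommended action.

Column bests: θ=425, φ=450, ψ=450, ω=425, ξ=425.
I regrets: 75, 150, 125, 125, 100 → max 150
II regrets: 0, 25, 125, 100, 125 → max 125
III regrets: 125, 125, 0, 0, 125 → max 125
IV regrets: 50, 50, 100, 100, 0 → max 100
V regrets: 25, 150, 100, 25, 75 → max 150
VI regrets: 75, 0, 25, 75, 50 → max 75
Smallest max regret = 75 → VI.

VI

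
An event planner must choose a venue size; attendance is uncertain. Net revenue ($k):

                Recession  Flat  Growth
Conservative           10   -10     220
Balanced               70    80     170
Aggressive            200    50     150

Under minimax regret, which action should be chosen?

Column bests: Recession=200, Flat=80, Growth=220.
Conservative regrets: 190, 90, 0 → max 190
Balanced regrets: 130, 0, 50 → max 130
Aggressive regrets: 0, 30, 70 → max 70
Smallest max regret = 70 → Aggressive.

Aggressive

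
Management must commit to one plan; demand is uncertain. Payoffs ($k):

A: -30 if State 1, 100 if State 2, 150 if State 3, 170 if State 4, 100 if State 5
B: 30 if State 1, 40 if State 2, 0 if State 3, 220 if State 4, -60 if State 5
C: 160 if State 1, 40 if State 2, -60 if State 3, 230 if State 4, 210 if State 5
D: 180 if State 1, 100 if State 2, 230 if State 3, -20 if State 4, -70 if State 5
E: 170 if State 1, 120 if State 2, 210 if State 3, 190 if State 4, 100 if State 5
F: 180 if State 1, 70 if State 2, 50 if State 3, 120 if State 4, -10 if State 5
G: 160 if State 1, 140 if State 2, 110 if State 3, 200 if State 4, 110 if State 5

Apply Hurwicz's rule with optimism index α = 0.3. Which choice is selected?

A: 0.3·170 + 0.7·(-30) = 30
B: 0.3·220 + 0.7·(-60) = 24
C: 0.3·230 + 0.7·(-60) = 27
D: 0.3·230 + 0.7·(-70) = 20
E: 0.3·210 + 0.7·100 = 133
F: 0.3·180 + 0.7·(-10) = 47
G: 0.3·200 + 0.7·110 = 137
Highest Hurwicz score = 137 → G.

G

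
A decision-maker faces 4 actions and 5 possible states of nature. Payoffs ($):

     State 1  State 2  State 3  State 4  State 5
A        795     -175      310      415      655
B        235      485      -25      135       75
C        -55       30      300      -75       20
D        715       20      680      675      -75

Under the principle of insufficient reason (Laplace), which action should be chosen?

D

Row averages: A=400, B=181, C=44, D=403
Highest average = 403 → D.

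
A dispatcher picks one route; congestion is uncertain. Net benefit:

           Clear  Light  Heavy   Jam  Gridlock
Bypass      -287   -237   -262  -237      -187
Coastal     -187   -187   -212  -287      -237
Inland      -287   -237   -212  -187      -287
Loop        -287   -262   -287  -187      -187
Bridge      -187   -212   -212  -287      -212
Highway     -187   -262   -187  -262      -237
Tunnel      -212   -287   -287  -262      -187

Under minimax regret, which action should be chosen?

Highway

Column bests: Clear=-187, Light=-187, Heavy=-187, Jam=-187, Gridlock=-187.
Bypass regrets: 100, 50, 75, 50, 0 → max 100
Coastal regrets: 0, 0, 25, 100, 50 → max 100
Inland regrets: 100, 50, 25, 0, 100 → max 100
Loop regrets: 100, 75, 100, 0, 0 → max 100
Bridge regrets: 0, 25, 25, 100, 25 → max 100
Highway regrets: 0, 75, 0, 75, 50 → max 75
Tunnel regrets: 25, 100, 100, 75, 0 → max 100
Smallest max regret = 75 → Highway.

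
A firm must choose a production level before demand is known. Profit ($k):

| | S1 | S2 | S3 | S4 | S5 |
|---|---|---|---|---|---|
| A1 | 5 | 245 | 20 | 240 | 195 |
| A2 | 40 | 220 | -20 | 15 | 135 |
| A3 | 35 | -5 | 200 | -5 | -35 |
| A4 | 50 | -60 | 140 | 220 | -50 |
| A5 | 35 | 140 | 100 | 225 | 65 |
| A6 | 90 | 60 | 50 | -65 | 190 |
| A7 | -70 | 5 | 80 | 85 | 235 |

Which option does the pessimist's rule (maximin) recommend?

Row minima: A1=5, A2=-20, A3=-35, A4=-60, A5=35, A6=-65, A7=-70
Best worst-case = 35 → A5.

A5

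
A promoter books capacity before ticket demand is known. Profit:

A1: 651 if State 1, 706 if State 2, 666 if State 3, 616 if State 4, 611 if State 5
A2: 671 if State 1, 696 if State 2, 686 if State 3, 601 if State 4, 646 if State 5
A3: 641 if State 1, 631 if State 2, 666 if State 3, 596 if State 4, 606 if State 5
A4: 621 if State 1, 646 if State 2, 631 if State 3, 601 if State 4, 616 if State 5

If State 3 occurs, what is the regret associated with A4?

Best payoff under State 3 is 686.
Regret = 686 − 631 = 55.

55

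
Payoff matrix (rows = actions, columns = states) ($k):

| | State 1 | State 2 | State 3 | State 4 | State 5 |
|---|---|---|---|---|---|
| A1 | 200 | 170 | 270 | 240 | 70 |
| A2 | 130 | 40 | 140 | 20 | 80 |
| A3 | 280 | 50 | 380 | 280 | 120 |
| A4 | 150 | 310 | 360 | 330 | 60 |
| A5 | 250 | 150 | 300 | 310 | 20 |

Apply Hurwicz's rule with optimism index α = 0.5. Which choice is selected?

A1: 0.5·270 + 0.5·70 = 170
A2: 0.5·140 + 0.5·20 = 80
A3: 0.5·380 + 0.5·50 = 215
A4: 0.5·360 + 0.5·60 = 210
A5: 0.5·310 + 0.5·20 = 165
Highest Hurwicz score = 215 → A3.

A3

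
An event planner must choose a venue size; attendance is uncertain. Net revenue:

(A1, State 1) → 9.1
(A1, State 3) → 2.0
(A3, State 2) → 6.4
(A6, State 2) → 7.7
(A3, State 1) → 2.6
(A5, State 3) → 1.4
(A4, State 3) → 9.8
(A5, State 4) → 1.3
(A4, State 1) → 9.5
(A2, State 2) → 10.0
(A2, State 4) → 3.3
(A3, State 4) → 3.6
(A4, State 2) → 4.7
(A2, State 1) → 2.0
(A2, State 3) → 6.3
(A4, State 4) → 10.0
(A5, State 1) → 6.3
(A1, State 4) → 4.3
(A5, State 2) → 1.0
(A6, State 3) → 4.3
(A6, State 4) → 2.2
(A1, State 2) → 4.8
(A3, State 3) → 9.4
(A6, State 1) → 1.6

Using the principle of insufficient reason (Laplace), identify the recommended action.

Row averages: A1=5.05, A2=5.4, A3=5.5, A4=8.5, A5=2.5, A6=3.95
Highest average = 8.5 → A4.

A4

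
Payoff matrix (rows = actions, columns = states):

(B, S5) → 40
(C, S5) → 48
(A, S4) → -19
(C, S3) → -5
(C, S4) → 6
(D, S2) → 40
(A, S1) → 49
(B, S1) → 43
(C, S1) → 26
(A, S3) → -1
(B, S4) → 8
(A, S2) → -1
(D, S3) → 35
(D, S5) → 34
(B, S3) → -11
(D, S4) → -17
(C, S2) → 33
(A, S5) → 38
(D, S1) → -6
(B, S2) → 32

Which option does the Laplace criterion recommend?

B

Row averages: A=13.2, B=22.4, C=21.6, D=17.2
Highest average = 22.4 → B.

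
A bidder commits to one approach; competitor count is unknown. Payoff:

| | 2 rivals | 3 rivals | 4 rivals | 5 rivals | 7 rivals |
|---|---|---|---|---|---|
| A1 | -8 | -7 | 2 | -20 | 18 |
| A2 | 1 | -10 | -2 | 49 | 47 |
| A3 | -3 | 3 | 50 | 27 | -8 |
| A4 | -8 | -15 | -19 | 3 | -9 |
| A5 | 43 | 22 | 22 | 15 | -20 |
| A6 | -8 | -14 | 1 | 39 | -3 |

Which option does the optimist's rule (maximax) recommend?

Row maxima: A1=18, A2=49, A3=50, A4=3, A5=43, A6=39
Best best-case = 50 → A3.

A3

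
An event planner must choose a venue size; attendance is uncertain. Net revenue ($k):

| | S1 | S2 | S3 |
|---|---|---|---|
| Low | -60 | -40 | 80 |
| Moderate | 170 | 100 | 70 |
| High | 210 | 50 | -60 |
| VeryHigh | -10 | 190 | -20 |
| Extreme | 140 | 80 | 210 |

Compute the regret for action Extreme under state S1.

Best payoff under S1 is 210.
Regret = 210 − 140 = 70.

70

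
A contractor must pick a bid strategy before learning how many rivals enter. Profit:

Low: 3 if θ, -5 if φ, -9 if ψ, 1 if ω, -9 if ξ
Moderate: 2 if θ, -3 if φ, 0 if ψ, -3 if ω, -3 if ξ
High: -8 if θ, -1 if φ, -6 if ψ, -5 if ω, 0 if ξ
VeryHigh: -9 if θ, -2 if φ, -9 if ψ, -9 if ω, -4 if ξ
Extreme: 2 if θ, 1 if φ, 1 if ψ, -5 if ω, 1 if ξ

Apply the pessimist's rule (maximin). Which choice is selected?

Moderate

Row minima: Low=-9, Moderate=-3, High=-8, VeryHigh=-9, Extreme=-5
Best worst-case = -3 → Moderate.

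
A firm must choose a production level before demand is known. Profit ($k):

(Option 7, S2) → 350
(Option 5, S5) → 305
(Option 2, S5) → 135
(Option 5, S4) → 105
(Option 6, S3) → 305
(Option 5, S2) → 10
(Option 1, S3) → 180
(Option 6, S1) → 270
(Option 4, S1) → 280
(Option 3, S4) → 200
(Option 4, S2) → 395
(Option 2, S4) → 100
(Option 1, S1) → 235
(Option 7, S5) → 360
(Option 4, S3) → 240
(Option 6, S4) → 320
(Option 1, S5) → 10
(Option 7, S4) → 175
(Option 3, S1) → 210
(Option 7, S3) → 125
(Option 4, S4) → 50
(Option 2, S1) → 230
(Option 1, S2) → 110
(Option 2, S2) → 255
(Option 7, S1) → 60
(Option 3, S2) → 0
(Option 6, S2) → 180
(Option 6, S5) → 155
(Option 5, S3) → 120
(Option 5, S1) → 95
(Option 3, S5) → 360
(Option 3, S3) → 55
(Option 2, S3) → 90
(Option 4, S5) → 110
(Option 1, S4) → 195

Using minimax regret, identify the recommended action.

Option 6

Column bests: S1=280, S2=395, S3=305, S4=320, S5=360.
Option 1 regrets: 45, 285, 125, 125, 350 → max 350
Option 2 regrets: 50, 140, 215, 220, 225 → max 225
Option 3 regrets: 70, 395, 250, 120, 0 → max 395
Option 4 regrets: 0, 0, 65, 270, 250 → max 270
Option 5 regrets: 185, 385, 185, 215, 55 → max 385
Option 6 regrets: 10, 215, 0, 0, 205 → max 215
Option 7 regrets: 220, 45, 180, 145, 0 → max 220
Smallest max regret = 215 → Option 6.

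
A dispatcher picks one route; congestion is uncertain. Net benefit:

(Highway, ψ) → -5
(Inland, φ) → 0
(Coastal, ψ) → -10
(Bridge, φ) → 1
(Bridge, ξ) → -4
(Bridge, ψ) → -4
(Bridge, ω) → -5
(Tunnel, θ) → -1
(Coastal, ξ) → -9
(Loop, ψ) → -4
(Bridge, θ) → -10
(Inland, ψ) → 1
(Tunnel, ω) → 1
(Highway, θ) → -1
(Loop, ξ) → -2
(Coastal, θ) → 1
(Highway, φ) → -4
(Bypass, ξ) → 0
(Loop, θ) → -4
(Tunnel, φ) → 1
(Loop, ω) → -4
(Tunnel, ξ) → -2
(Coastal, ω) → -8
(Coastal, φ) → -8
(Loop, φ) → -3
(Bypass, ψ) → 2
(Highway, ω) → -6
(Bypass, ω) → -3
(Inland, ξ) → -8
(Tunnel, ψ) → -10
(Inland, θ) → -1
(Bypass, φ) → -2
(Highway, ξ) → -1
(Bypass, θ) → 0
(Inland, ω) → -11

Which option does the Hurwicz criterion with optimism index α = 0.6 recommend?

Bypass: 0.6·2 + 0.4·(-3) = 0
Coastal: 0.6·1 + 0.4·(-10) = -3.4
Loop: 0.6·(-2) + 0.4·(-4) = -2.8
Inland: 0.6·1 + 0.4·(-11) = -3.8
Highway: 0.6·(-1) + 0.4·(-6) = -3
Tunnel: 0.6·1 + 0.4·(-10) = -3.4
Bridge: 0.6·1 + 0.4·(-10) = -3.4
Highest Hurwicz score = 0 → Bypass.

Bypass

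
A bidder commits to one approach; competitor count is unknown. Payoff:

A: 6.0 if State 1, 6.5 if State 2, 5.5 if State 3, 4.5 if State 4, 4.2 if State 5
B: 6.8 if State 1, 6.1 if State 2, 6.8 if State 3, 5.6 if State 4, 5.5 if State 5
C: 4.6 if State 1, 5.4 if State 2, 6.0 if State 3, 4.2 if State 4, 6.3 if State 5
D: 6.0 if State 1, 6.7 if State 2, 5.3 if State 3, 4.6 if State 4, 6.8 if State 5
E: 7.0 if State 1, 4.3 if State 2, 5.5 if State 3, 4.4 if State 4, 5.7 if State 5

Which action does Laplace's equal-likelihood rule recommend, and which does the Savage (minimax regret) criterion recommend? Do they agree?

Row averages: A=5.34, B=6.16, C=5.3, D=5.88, E=5.38
Highest average = 6.16 → B.
Column bests: State 1=7.0, State 2=6.7, State 3=6.8, State 4=5.6, State 5=6.8.
A regrets: 1.0, 0.2, 1.3, 1.1, 2.6 → max 2.6
B regrets: 0.2, 0.6, 0.0, 0.0, 1.3 → max 1.3
C regrets: 2.4, 1.3, 0.8, 1.4, 0.5 → max 2.4
D regrets: 1.0, 0.0, 1.5, 1.0, 0.0 → max 1.5
E regrets: 0.0, 2.4, 1.3, 1.2, 1.1 → max 2.4
Smallest max regret = 1.3 → B.

laplace → B; minimax regret → B (agree)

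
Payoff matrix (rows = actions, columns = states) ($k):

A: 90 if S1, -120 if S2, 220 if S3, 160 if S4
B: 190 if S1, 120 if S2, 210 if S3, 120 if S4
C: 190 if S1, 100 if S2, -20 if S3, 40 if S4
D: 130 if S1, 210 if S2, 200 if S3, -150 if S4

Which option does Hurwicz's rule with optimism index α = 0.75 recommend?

A: 0.75·220 + 0.25·(-120) = 135
B: 0.75·210 + 0.25·120 = 187.5
C: 0.75·190 + 0.25·(-20) = 137.5
D: 0.75·210 + 0.25·(-150) = 120
Highest Hurwicz score = 187.5 → B.

B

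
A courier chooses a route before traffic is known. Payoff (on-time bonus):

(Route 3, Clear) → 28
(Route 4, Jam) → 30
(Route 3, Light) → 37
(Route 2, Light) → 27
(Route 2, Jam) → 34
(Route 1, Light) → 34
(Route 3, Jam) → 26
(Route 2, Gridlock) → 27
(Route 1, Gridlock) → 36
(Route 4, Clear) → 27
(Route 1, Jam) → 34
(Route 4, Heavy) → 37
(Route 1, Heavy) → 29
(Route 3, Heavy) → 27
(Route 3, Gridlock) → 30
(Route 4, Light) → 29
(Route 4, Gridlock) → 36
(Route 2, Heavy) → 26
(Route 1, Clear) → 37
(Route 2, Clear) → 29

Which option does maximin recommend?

Route 1

Row minima: Route 1=29, Route 2=26, Route 3=26, Route 4=27
Best worst-case = 29 → Route 1.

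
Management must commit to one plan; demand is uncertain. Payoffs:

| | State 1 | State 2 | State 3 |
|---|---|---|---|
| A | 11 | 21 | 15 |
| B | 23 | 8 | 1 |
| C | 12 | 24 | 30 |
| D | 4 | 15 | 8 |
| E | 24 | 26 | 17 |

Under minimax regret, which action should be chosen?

Column bests: State 1=24, State 2=26, State 3=30.
A regrets: 13, 5, 15 → max 15
B regrets: 1, 18, 29 → max 29
C regrets: 12, 2, 0 → max 12
D regrets: 20, 11, 22 → max 22
E regrets: 0, 0, 13 → max 13
Smallest max regret = 12 → C.

C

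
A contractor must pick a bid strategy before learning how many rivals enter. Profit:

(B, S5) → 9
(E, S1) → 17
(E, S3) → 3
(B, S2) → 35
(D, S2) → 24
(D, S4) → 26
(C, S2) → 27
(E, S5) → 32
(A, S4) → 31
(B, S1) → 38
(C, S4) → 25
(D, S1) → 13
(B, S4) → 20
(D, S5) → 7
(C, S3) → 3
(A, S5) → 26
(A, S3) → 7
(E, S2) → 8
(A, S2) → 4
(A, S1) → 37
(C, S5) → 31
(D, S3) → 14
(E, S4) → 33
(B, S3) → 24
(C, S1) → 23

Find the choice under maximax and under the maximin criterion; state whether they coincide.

maximax → B; maximin → B (agree)

Row maxima: A=37, B=38, C=31, D=26, E=33
Best best-case = 38 → B.
Row minima: A=4, B=9, C=3, D=7, E=3
Best worst-case = 9 → B.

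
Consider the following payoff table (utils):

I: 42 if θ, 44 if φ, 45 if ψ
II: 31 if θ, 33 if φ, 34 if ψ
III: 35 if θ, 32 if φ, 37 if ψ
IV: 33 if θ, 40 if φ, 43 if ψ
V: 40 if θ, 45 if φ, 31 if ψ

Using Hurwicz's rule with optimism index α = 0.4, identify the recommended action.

I: 0.4·45 + 0.6·42 = 43.2
II: 0.4·34 + 0.6·31 = 32.2
III: 0.4·37 + 0.6·32 = 34
IV: 0.4·43 + 0.6·33 = 37
V: 0.4·45 + 0.6·31 = 36.6
Highest Hurwicz score = 43.2 → I.

I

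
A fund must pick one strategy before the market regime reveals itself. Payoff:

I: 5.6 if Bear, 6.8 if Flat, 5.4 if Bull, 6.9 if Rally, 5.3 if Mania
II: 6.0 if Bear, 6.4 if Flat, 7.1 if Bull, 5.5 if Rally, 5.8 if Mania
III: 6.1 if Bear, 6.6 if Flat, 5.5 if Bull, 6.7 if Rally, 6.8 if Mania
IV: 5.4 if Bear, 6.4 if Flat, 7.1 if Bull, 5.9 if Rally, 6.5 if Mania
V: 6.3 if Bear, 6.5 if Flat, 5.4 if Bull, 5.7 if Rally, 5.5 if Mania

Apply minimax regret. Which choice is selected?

IV

Column bests: Bear=6.3, Flat=6.8, Bull=7.1, Rally=6.9, Mania=6.8.
I regrets: 0.7, 0.0, 1.7, 0.0, 1.5 → max 1.7
II regrets: 0.3, 0.4, 0.0, 1.4, 1.0 → max 1.4
III regrets: 0.2, 0.2, 1.6, 0.2, 0.0 → max 1.6
IV regrets: 0.9, 0.4, 0.0, 1.0, 0.3 → max 1.0
V regrets: 0.0, 0.3, 1.7, 1.2, 1.3 → max 1.7
Smallest max regret = 1.0 → IV.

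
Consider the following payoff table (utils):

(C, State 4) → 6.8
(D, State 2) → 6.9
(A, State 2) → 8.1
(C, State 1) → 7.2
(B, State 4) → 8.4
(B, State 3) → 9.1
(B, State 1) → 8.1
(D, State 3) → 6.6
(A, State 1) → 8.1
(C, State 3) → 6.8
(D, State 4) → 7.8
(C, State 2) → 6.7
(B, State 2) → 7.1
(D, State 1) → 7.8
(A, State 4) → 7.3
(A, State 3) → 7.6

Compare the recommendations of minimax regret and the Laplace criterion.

minimax regret → B; laplace → B (agree)

Column bests: State 1=8.1, State 2=8.1, State 3=9.1, State 4=8.4.
A regrets: 0.0, 0.0, 1.5, 1.1 → max 1.5
B regrets: 0.0, 1.0, 0.0, 0.0 → max 1.0
C regrets: 0.9, 1.4, 2.3, 1.6 → max 2.3
D regrets: 0.3, 1.2, 2.5, 0.6 → max 2.5
Smallest max regret = 1.0 → B.
Row averages: A=7.775, B=8.175, C=6.875, D=7.275
Highest average = 8.175 → B.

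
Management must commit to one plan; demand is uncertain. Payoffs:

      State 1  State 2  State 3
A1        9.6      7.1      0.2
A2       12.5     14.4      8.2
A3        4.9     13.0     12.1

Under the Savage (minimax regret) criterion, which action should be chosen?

Column bests: State 1=12.5, State 2=14.4, State 3=12.1.
A1 regrets: 2.9, 7.3, 11.9 → max 11.9
A2 regrets: 0.0, 0.0, 3.9 → max 3.9
A3 regrets: 7.6, 1.4, 0.0 → max 7.6
Smallest max regret = 3.9 → A2.

A2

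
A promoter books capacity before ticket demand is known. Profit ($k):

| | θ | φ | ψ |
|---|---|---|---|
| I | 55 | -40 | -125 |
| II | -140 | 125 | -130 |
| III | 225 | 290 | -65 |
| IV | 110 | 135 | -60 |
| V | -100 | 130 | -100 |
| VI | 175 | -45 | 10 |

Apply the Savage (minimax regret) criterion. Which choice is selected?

III

Column bests: θ=225, φ=290, ψ=10.
I regrets: 170, 330, 135 → max 330
II regrets: 365, 165, 140 → max 365
III regrets: 0, 0, 75 → max 75
IV regrets: 115, 155, 70 → max 155
V regrets: 325, 160, 110 → max 325
VI regrets: 50, 335, 0 → max 335
Smallest max regret = 75 → III.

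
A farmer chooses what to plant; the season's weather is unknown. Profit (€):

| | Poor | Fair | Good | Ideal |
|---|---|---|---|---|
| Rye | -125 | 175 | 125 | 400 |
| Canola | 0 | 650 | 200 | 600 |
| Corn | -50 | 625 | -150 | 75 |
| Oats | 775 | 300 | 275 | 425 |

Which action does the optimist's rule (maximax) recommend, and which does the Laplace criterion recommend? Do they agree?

Row maxima: Rye=400, Canola=650, Corn=625, Oats=775
Best best-case = 775 → Oats.
Row averages: Rye=143.75, Canola=362.5, Corn=125, Oats=443.75
Highest average = 443.75 → Oats.

maximax → Oats; laplace → Oats (agree)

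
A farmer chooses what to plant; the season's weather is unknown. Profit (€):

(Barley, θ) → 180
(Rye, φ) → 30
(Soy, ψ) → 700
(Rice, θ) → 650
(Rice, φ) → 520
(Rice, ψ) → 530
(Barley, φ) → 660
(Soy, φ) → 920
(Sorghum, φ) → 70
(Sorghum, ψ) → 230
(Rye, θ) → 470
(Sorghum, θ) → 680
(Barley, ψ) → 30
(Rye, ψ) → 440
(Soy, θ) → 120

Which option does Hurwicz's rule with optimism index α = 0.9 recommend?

Rye: 0.9·470 + 0.1·30 = 426
Sorghum: 0.9·680 + 0.1·70 = 619
Rice: 0.9·650 + 0.1·520 = 637
Soy: 0.9·920 + 0.1·120 = 840
Barley: 0.9·660 + 0.1·30 = 597
Highest Hurwicz score = 840 → Soy.

Soy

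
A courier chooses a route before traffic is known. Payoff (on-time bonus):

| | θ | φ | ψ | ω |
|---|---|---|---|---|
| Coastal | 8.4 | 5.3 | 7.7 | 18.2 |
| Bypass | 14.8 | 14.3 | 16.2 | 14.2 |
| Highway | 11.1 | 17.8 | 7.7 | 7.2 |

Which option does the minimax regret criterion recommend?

Column bests: θ=14.8, φ=17.8, ψ=16.2, ω=18.2.
Coastal regrets: 6.4, 12.5, 8.5, 0.0 → max 12.5
Bypass regrets: 0.0, 3.5, 0.0, 4.0 → max 4.0
Highway regrets: 3.7, 0.0, 8.5, 11.0 → max 11.0
Smallest max regret = 4.0 → Bypass.

Bypass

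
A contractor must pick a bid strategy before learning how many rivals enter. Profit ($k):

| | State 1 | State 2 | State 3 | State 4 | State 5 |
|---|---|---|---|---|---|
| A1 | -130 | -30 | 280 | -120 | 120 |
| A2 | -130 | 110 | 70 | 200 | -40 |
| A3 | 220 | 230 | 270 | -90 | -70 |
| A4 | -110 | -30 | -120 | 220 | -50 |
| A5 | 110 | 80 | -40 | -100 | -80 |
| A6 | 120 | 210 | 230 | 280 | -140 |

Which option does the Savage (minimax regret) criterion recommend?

A6

Column bests: State 1=220, State 2=230, State 3=280, State 4=280, State 5=120.
A1 regrets: 350, 260, 0, 400, 0 → max 400
A2 regrets: 350, 120, 210, 80, 160 → max 350
A3 regrets: 0, 0, 10, 370, 190 → max 370
A4 regrets: 330, 260, 400, 60, 170 → max 400
A5 regrets: 110, 150, 320, 380, 200 → max 380
A6 regrets: 100, 20, 50, 0, 260 → max 260
Smallest max regret = 260 → A6.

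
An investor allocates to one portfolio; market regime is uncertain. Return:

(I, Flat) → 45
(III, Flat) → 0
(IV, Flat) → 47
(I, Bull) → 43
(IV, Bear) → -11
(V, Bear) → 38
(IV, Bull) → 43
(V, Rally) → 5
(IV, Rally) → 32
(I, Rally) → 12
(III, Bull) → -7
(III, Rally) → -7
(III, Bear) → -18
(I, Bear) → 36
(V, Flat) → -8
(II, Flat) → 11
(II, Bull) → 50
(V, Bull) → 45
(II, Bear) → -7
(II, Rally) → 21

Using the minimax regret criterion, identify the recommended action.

Column bests: Bear=38, Flat=47, Bull=50, Rally=32.
I regrets: 2, 2, 7, 20 → max 20
II regrets: 45, 36, 0, 11 → max 45
III regrets: 56, 47, 57, 39 → max 57
IV regrets: 49, 0, 7, 0 → max 49
V regrets: 0, 55, 5, 27 → max 55
Smallest max regret = 20 → I.

I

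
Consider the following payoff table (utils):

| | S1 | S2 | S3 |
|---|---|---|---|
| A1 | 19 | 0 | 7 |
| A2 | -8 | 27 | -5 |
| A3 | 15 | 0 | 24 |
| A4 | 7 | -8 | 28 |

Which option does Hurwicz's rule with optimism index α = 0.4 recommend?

A3

A1: 0.4·19 + 0.6·0 = 7.6
A2: 0.4·27 + 0.6·(-8) = 6
A3: 0.4·24 + 0.6·0 = 9.6
A4: 0.4·28 + 0.6·(-8) = 6.4
Highest Hurwicz score = 9.6 → A3.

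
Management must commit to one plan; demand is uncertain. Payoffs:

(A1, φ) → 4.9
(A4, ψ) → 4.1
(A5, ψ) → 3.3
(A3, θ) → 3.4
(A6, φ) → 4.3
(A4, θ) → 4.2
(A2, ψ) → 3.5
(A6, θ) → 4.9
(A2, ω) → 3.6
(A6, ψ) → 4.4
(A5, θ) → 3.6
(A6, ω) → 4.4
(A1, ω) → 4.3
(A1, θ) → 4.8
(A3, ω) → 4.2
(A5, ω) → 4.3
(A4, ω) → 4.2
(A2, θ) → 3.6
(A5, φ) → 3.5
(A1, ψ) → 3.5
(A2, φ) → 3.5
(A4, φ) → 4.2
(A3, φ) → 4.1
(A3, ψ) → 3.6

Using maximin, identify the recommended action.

A6

Row minima: A1=3.5, A2=3.5, A3=3.4, A4=4.1, A5=3.3, A6=4.3
Best worst-case = 4.3 → A6.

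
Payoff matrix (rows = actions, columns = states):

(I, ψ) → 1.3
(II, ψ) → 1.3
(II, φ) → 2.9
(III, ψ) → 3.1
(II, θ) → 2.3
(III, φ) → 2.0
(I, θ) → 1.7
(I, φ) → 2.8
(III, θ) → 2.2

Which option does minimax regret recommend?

Column bests: θ=2.3, φ=2.9, ψ=3.1.
I regrets: 0.6, 0.1, 1.8 → max 1.8
II regrets: 0.0, 0.0, 1.8 → max 1.8
III regrets: 0.1, 0.9, 0.0 → max 0.9
Smallest max regret = 0.9 → III.

III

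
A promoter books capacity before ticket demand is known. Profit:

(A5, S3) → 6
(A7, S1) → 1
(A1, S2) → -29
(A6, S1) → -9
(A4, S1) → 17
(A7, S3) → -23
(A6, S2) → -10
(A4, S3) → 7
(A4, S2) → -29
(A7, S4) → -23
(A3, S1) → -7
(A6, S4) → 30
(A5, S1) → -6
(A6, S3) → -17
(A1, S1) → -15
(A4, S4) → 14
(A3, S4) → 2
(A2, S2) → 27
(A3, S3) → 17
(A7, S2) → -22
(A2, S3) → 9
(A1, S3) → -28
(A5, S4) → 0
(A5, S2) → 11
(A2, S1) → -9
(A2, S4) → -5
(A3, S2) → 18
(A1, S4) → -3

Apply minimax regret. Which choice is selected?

A3

Column bests: S1=17, S2=27, S3=17, S4=30.
A1 regrets: 32, 56, 45, 33 → max 56
A2 regrets: 26, 0, 8, 35 → max 35
A3 regrets: 24, 9, 0, 28 → max 28
A4 regrets: 0, 56, 10, 16 → max 56
A5 regrets: 23, 16, 11, 30 → max 30
A6 regrets: 26, 37, 34, 0 → max 37
A7 regrets: 16, 49, 40, 53 → max 53
Smallest max regret = 28 → A3.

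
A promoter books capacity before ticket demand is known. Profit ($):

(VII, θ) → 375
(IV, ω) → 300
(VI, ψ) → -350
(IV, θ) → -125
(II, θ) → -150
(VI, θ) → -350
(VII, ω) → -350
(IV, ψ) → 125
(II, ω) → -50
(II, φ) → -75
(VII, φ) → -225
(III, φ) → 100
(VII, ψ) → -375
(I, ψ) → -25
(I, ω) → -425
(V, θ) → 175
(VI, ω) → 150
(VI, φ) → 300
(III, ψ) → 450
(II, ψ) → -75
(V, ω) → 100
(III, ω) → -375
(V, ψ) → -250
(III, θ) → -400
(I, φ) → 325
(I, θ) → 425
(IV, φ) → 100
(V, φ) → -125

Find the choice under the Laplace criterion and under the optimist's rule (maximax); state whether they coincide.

laplace → IV; maximax → III (disagree)

Row averages: I=75, II=-87.5, III=-56.25, IV=100, V=-25, VI=-62.5, VII=-143.75
Highest average = 100 → IV.
Row maxima: I=425, II=-50, III=450, IV=300, V=175, VI=300, VII=375
Best best-case = 450 → III.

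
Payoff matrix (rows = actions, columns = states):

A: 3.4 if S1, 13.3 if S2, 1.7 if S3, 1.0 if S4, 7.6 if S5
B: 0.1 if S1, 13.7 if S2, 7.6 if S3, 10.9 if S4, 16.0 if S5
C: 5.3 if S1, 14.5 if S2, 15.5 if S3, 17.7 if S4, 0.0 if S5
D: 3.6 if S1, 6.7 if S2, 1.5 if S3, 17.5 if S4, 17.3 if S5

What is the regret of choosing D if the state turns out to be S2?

Best payoff under S2 is 14.5.
Regret = 14.5 − 6.7 = 7.8.

7.8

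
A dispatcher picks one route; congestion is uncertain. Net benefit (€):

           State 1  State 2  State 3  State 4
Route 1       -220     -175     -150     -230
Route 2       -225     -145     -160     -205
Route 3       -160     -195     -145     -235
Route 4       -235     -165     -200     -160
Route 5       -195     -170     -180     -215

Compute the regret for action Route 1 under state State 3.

5

Best payoff under State 3 is -145.
Regret = -145 − (-150) = 5.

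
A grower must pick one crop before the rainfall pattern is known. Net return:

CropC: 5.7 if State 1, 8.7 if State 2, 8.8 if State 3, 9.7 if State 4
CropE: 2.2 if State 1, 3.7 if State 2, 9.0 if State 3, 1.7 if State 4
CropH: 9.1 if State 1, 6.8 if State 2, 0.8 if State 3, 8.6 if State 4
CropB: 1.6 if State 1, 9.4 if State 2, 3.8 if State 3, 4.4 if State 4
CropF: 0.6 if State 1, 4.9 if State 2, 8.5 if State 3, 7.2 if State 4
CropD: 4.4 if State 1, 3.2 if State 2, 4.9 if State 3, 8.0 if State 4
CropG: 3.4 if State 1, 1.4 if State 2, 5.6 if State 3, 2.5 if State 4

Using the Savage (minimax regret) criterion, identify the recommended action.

CropC

Column bests: State 1=9.1, State 2=9.4, State 3=9.0, State 4=9.7.
CropC regrets: 3.4, 0.7, 0.2, 0.0 → max 3.4
CropE regrets: 6.9, 5.7, 0.0, 8.0 → max 8.0
CropH regrets: 0.0, 2.6, 8.2, 1.1 → max 8.2
CropB regrets: 7.5, 0.0, 5.2, 5.3 → max 7.5
CropF regrets: 8.5, 4.5, 0.5, 2.5 → max 8.5
CropD regrets: 4.7, 6.2, 4.1, 1.7 → max 6.2
CropG regrets: 5.7, 8.0, 3.4, 7.2 → max 8.0
Smallest max regret = 3.4 → CropC.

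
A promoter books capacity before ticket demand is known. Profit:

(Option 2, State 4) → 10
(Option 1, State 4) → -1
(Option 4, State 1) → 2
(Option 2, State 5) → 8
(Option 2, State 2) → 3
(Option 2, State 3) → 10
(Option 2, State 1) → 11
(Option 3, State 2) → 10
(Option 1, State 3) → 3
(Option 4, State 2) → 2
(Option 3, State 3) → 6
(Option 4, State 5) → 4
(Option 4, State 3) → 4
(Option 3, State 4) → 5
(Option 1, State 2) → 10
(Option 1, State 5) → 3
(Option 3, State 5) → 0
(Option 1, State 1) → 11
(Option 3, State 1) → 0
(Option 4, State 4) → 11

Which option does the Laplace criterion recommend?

Row averages: Option 1=5.2, Option 2=8.4, Option 3=4.2, Option 4=4.6
Highest average = 8.4 → Option 2.

Option 2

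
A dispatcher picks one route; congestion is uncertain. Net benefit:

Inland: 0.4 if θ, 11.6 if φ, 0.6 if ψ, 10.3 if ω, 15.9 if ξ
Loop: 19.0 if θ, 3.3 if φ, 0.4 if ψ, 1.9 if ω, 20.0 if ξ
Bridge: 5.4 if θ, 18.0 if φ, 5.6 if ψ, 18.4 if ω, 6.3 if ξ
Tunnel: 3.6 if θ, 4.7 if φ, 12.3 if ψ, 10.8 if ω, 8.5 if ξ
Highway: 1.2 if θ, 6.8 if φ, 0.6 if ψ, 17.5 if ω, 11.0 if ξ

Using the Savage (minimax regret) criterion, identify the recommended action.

Column bests: θ=19.0, φ=18.0, ψ=12.3, ω=18.4, ξ=20.0.
Inland regrets: 18.6, 6.4, 11.7, 8.1, 4.1 → max 18.6
Loop regrets: 0.0, 14.7, 11.9, 16.5, 0.0 → max 16.5
Bridge regrets: 13.6, 0.0, 6.7, 0.0, 13.7 → max 13.7
Tunnel regrets: 15.4, 13.3, 0.0, 7.6, 11.5 → max 15.4
Highway regrets: 17.8, 11.2, 11.7, 0.9, 9.0 → max 17.8
Smallest max regret = 13.7 → Bridge.

Bridge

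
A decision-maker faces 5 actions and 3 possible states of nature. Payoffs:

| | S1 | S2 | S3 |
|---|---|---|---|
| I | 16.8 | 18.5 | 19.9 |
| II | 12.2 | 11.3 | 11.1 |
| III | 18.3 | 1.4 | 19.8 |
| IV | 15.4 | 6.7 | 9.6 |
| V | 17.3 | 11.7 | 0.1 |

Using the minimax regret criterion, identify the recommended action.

Column bests: S1=18.3, S2=18.5, S3=19.9.
I regrets: 1.5, 0.0, 0.0 → max 1.5
II regrets: 6.1, 7.2, 8.8 → max 8.8
III regrets: 0.0, 17.1, 0.1 → max 17.1
IV regrets: 2.9, 11.8, 10.3 → max 11.8
V regrets: 1.0, 6.8, 19.8 → max 19.8
Smallest max regret = 1.5 → I.

I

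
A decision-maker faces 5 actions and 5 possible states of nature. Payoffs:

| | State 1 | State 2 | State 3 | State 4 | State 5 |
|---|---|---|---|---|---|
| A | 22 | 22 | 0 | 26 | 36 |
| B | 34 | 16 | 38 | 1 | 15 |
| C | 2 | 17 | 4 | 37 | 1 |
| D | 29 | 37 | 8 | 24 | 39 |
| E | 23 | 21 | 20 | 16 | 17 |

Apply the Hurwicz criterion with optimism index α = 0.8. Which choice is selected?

D

A: 0.8·36 + 0.2·0 = 28.8
B: 0.8·38 + 0.2·1 = 30.6
C: 0.8·37 + 0.2·1 = 29.8
D: 0.8·39 + 0.2·8 = 32.8
E: 0.8·23 + 0.2·16 = 21.6
Highest Hurwicz score = 32.8 → D.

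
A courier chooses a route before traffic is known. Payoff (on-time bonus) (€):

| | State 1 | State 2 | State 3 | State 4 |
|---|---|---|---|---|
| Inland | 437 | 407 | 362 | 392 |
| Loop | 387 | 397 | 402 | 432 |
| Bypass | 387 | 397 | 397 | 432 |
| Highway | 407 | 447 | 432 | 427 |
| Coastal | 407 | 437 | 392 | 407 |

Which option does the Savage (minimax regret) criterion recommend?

Highway

Column bests: State 1=437, State 2=447, State 3=432, State 4=432.
Inland regrets: 0, 40, 70, 40 → max 70
Loop regrets: 50, 50, 30, 0 → max 50
Bypass regrets: 50, 50, 35, 0 → max 50
Highway regrets: 30, 0, 0, 5 → max 30
Coastal regrets: 30, 10, 40, 25 → max 40
Smallest max regret = 30 → Highway.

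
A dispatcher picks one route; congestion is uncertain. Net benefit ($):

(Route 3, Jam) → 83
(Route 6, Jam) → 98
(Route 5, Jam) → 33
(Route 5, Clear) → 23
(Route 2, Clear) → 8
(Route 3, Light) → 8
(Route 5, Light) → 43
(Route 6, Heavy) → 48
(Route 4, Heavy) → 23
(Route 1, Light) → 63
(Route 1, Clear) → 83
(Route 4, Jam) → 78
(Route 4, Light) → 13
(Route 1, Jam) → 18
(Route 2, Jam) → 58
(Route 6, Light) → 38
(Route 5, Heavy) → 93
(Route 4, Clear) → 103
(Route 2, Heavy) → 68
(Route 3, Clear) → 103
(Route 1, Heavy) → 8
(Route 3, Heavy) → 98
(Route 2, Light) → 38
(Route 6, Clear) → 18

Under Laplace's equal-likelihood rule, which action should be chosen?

Route 3

Row averages: Route 1=43, Route 2=43, Route 3=73, Route 4=54.25, Route 5=48, Route 6=50.5
Highest average = 73 → Route 3.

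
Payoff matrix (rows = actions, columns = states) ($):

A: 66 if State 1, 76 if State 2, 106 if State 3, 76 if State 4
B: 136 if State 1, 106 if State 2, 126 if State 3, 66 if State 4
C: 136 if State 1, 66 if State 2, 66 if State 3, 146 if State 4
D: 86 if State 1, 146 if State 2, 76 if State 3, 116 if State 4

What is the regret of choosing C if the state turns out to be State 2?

Best payoff under State 2 is 146.
Regret = 146 − 66 = 80.

80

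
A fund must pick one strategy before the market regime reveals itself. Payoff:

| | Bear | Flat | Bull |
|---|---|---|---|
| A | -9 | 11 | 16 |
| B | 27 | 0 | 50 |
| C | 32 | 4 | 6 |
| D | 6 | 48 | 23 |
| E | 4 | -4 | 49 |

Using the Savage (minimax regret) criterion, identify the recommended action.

D

Column bests: Bear=32, Flat=48, Bull=50.
A regrets: 41, 37, 34 → max 41
B regrets: 5, 48, 0 → max 48
C regrets: 0, 44, 44 → max 44
D regrets: 26, 0, 27 → max 27
E regrets: 28, 52, 1 → max 52
Smallest max regret = 27 → D.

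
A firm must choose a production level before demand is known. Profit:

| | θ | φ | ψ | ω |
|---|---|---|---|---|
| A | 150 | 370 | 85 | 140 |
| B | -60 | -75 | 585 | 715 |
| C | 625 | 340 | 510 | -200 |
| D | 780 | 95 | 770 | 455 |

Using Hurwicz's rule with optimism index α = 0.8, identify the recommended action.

D

A: 0.8·370 + 0.2·85 = 313
B: 0.8·715 + 0.2·(-75) = 557
C: 0.8·625 + 0.2·(-200) = 460
D: 0.8·780 + 0.2·95 = 643
Highest Hurwicz score = 643 → D.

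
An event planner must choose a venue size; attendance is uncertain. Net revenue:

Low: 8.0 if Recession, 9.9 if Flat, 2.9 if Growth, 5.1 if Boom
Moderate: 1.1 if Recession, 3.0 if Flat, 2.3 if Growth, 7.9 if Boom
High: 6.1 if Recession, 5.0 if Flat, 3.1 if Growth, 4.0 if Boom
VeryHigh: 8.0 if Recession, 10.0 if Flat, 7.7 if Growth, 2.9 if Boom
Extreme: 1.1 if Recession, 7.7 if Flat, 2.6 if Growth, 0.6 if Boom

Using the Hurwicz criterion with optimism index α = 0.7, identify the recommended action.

Low: 0.7·9.9 + 0.3·2.9 = 7.8
Moderate: 0.7·7.9 + 0.3·1.1 = 5.86
High: 0.7·6.1 + 0.3·3.1 = 5.2
VeryHigh: 0.7·10.0 + 0.3·2.9 = 7.87
Extreme: 0.7·7.7 + 0.3·0.6 = 5.57
Highest Hurwicz score = 7.87 → VeryHigh.

VeryHigh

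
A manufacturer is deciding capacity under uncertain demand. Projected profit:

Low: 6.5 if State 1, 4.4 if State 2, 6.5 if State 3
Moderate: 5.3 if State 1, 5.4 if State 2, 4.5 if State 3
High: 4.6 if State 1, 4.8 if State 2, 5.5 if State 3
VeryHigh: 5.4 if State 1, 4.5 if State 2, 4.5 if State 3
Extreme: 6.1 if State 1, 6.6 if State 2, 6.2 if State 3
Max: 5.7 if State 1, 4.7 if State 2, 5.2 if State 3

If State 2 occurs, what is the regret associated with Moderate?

1.2

Best payoff under State 2 is 6.6.
Regret = 6.6 − 5.4 = 1.2.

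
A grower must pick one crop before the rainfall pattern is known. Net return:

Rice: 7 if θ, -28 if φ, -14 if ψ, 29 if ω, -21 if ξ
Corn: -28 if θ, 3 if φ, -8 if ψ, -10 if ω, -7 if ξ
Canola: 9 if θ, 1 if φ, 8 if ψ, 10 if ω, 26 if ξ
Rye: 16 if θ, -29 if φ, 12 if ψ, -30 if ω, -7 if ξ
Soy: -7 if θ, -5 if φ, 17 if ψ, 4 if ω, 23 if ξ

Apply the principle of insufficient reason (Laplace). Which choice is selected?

Canola

Row averages: Rice=-5.4, Corn=-10, Canola=10.8, Rye=-7.6, Soy=6.4
Highest average = 10.8 → Canola.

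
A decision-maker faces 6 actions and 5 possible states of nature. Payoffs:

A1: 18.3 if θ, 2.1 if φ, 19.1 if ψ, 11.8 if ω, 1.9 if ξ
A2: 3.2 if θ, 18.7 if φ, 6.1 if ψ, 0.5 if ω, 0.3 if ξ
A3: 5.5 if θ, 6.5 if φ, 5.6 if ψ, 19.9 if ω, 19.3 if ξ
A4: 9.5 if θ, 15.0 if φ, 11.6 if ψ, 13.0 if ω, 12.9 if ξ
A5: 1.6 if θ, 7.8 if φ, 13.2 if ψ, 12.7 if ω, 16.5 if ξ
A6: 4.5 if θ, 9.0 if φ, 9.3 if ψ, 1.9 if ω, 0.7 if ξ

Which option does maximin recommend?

A4

Row minima: A1=1.9, A2=0.3, A3=5.5, A4=9.5, A5=1.6, A6=0.7
Best worst-case = 9.5 → A4.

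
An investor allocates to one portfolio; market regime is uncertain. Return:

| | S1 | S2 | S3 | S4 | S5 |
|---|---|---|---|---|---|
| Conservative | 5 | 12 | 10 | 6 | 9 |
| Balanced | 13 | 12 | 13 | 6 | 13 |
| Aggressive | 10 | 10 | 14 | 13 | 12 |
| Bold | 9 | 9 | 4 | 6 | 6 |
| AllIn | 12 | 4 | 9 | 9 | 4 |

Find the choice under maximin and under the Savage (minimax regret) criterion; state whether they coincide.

maximin → Aggressive; minimax regret → Aggressive (agree)

Row minima: Conservative=5, Balanced=6, Aggressive=10, Bold=4, AllIn=4
Best worst-case = 10 → Aggressive.
Column bests: S1=13, S2=12, S3=14, S4=13, S5=13.
Conservative regrets: 8, 0, 4, 7, 4 → max 8
Balanced regrets: 0, 0, 1, 7, 0 → max 7
Aggressive regrets: 3, 2, 0, 0, 1 → max 3
Bold regrets: 4, 3, 10, 7, 7 → max 10
AllIn regrets: 1, 8, 5, 4, 9 → max 9
Smallest max regret = 3 → Aggressive.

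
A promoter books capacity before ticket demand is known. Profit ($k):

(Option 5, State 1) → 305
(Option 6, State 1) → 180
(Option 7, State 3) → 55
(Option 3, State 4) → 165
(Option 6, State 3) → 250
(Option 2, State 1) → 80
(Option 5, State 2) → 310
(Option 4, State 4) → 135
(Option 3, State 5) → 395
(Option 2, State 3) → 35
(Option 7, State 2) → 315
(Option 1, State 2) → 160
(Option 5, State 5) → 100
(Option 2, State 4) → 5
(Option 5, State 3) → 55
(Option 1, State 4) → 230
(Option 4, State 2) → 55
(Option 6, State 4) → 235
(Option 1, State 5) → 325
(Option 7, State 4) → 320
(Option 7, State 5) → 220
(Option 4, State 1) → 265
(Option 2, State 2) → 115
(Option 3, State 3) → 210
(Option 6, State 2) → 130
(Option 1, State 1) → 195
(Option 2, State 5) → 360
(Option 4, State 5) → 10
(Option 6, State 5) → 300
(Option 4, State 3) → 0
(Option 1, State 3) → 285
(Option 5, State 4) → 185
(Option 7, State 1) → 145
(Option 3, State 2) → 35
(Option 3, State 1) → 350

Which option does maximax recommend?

Row maxima: Option 1=325, Option 2=360, Option 3=395, Option 4=265, Option 5=310, Option 6=300, Option 7=320
Best best-case = 395 → Option 3.

Option 3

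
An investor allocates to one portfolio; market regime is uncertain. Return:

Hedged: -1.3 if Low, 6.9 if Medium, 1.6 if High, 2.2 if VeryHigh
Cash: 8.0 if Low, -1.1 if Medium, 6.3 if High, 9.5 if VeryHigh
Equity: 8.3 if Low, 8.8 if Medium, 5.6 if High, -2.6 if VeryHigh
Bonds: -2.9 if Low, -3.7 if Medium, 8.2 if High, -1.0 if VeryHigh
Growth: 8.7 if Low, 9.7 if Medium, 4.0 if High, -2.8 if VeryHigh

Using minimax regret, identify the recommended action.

Hedged

Column bests: Low=8.7, Medium=9.7, High=8.2, VeryHigh=9.5.
Hedged regrets: 10.0, 2.8, 6.6, 7.3 → max 10.0
Cash regrets: 0.7, 10.8, 1.9, 0.0 → max 10.8
Equity regrets: 0.4, 0.9, 2.6, 12.1 → max 12.1
Bonds regrets: 11.6, 13.4, 0.0, 10.5 → max 13.4
Growth regrets: 0.0, 0.0, 4.2, 12.3 → max 12.3
Smallest max regret = 10.0 → Hedged.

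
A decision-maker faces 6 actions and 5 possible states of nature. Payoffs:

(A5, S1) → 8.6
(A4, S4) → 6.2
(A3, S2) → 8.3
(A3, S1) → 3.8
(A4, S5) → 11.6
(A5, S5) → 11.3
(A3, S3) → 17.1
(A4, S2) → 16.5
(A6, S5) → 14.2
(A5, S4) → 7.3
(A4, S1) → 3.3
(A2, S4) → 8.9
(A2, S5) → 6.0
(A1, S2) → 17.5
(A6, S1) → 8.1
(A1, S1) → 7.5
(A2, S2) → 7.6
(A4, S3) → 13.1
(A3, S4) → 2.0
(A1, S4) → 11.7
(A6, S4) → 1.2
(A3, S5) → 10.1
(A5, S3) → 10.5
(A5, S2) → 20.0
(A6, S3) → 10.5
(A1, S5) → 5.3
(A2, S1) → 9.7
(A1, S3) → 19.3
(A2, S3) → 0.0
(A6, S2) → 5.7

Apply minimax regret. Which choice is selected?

Column bests: S1=9.7, S2=20.0, S3=19.3, S4=11.7, S5=14.2.
A1 regrets: 2.2, 2.5, 0.0, 0.0, 8.9 → max 8.9
A2 regrets: 0.0, 12.4, 19.3, 2.8, 8.2 → max 19.3
A3 regrets: 5.9, 11.7, 2.2, 9.7, 4.1 → max 11.7
A4 regrets: 6.4, 3.5, 6.2, 5.5, 2.6 → max 6.4
A5 regrets: 1.1, 0.0, 8.8, 4.4, 2.9 → max 8.8
A6 regrets: 1.6, 14.3, 8.8, 10.5, 0.0 → max 14.3
Smallest max regret = 6.4 → A4.

A4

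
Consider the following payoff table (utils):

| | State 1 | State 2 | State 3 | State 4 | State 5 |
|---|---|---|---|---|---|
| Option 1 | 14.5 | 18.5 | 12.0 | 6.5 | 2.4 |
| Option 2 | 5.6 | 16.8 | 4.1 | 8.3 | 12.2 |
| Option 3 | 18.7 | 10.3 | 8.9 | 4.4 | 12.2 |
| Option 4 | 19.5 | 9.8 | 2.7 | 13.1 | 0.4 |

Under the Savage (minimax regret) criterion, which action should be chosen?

Option 3

Column bests: State 1=19.5, State 2=18.5, State 3=12.0, State 4=13.1, State 5=12.2.
Option 1 regrets: 5.0, 0.0, 0.0, 6.6, 9.8 → max 9.8
Option 2 regrets: 13.9, 1.7, 7.9, 4.8, 0.0 → max 13.9
Option 3 regrets: 0.8, 8.2, 3.1, 8.7, 0.0 → max 8.7
Option 4 regrets: 0.0, 8.7, 9.3, 0.0, 11.8 → max 11.8
Smallest max regret = 8.7 → Option 3.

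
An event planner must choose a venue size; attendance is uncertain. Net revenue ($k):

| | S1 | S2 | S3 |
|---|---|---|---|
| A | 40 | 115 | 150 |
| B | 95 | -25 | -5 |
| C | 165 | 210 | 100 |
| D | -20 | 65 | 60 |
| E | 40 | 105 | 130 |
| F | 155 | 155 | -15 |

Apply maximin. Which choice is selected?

C

Row minima: A=40, B=-25, C=100, D=-20, E=40, F=-15
Best worst-case = 100 → C.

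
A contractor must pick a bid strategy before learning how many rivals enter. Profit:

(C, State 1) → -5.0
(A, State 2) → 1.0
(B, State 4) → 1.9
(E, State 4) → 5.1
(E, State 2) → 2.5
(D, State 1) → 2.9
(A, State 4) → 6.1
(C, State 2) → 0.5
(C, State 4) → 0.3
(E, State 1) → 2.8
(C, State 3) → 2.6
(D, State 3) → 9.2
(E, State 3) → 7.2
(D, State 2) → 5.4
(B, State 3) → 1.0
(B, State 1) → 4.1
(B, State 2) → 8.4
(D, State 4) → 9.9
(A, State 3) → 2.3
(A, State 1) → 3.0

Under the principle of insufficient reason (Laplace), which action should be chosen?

Row averages: A=3.1, B=3.85, C=-0.4, D=6.85, E=4.4
Highest average = 6.85 → D.

D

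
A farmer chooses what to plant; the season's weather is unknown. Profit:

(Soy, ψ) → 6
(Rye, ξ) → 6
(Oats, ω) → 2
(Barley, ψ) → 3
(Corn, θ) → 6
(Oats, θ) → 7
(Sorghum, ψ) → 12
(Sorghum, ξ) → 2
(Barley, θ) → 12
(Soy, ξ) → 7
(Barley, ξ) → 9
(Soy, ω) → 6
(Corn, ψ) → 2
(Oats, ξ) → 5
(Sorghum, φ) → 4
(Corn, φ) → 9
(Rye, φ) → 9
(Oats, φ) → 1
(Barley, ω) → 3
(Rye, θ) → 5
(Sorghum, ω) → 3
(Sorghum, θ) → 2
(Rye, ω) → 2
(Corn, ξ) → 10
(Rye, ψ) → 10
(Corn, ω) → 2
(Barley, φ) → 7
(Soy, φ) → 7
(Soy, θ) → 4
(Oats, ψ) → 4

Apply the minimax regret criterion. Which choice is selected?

Column bests: θ=12, φ=9, ψ=12, ω=6, ξ=10.
Oats regrets: 5, 8, 8, 4, 5 → max 8
Sorghum regrets: 10, 5, 0, 3, 8 → max 10
Corn regrets: 6, 0, 10, 4, 0 → max 10
Barley regrets: 0, 2, 9, 3, 1 → max 9
Rye regrets: 7, 0, 2, 4, 4 → max 7
Soy regrets: 8, 2, 6, 0, 3 → max 8
Smallest max regret = 7 → Rye.

Rye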